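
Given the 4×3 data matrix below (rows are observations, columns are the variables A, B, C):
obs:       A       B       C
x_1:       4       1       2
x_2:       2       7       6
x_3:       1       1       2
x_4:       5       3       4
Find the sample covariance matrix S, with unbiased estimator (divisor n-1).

Step 1 — column means:
  mean(A) = (4 + 2 + 1 + 5) / 4 = 12/4 = 3
  mean(B) = (1 + 7 + 1 + 3) / 4 = 12/4 = 3
  mean(C) = (2 + 6 + 2 + 4) / 4 = 14/4 = 3.5

Step 2 — sample covariance S[i,j] = (1/(n-1)) · Σ_k (x_{k,i} - mean_i) · (x_{k,j} - mean_j), with n-1 = 3.
  S[A,A] = ((1)·(1) + (-1)·(-1) + (-2)·(-2) + (2)·(2)) / 3 = 10/3 = 3.3333
  S[A,B] = ((1)·(-2) + (-1)·(4) + (-2)·(-2) + (2)·(0)) / 3 = -2/3 = -0.6667
  S[A,C] = ((1)·(-1.5) + (-1)·(2.5) + (-2)·(-1.5) + (2)·(0.5)) / 3 = 0/3 = 0
  S[B,B] = ((-2)·(-2) + (4)·(4) + (-2)·(-2) + (0)·(0)) / 3 = 24/3 = 8
  S[B,C] = ((-2)·(-1.5) + (4)·(2.5) + (-2)·(-1.5) + (0)·(0.5)) / 3 = 16/3 = 5.3333
  S[C,C] = ((-1.5)·(-1.5) + (2.5)·(2.5) + (-1.5)·(-1.5) + (0.5)·(0.5)) / 3 = 11/3 = 3.6667

S is symmetric (S[j,i] = S[i,j]). Assembling:

S = [[3.3333, -0.6667, 0],
 [-0.6667, 8, 5.3333],
 [0, 5.3333, 3.6667]]


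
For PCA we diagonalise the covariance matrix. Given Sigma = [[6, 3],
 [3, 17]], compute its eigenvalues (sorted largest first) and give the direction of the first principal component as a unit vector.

Step 1 — characteristic polynomial of 2×2 Sigma:
  det(Sigma - λI) = λ² - trace · λ + det = 0.
  trace = 6 + 17 = 23, det = 6·17 - (3)² = 93.
Step 2 — discriminant:
  Δ = trace² - 4·det = 529 - 372 = 157.
Step 3 — eigenvalues:
  λ = (trace ± √Δ)/2 = (23 ± 12.53)/2,
  λ_1 = 17.765,  λ_2 = 5.235.

Step 4 — unit eigenvector for λ_1: solve (Sigma - λ_1 I)v = 0. First row:
  (6 - 17.765)·v_x + (3)·v_y = 0, i.e. (-11.765)·v_x + (3)·v_y = 0,
  so v ∝ (b, λ_1 - a) = (3, 11.765) = u.
  ||u|| = √((3)² + (11.765)²) = √(147.4148) ≈ 12.1414,
  v_1 = u/||u|| ≈ (0.2471, 0.969) (||v_1|| = 1).

λ_1 = 17.765,  λ_2 = 5.235;  v_1 ≈ (0.2471, 0.969)


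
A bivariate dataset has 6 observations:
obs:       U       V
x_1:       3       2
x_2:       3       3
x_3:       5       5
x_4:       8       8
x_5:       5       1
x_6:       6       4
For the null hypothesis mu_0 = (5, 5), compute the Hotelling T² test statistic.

Step 1 — sample mean vector:
  mean(U) = (3 + 3 + 5 + 8 + 5 + 6) / 6 = 30/6 = 5
  mean(V) = (2 + 3 + 5 + 8 + 1 + 4) / 6 = 23/6 = 3.8333
  x̄ = (5, 3.8333),  deviation x̄ - mu_0 = (5, 3.8333) - (5, 5) = (0, -1.1667).

Step 2 — sample covariance matrix, S[i,j] = (1/(n-1)) · Σ_k (x_{k,i} - mean_i) · (x_{k,j} - mean_j), divisor n-1 = 5:
  S[U,U] = ((-2)·(-2) + (-2)·(-2) + (0)·(0) + (3)·(3) + (0)·(0) + (1)·(1)) / 5 = 18/5 = 3.6
  S[U,V] = ((-2)·(-1.8333) + (-2)·(-0.8333) + (0)·(1.1667) + (3)·(4.1667) + (0)·(-2.8333) + (1)·(0.1667)) / 5 = 18/5 = 3.6
  S[V,V] = ((-1.8333)·(-1.8333) + (-0.8333)·(-0.8333) + (1.1667)·(1.1667) + (4.1667)·(4.1667) + (-2.8333)·(-2.8333) + (0.1667)·(0.1667)) / 5 = 30.8333/5 = 6.1667
  S = [[3.6, 3.6],
 [3.6, 6.1667]].

Step 3 — invert S. det(S) = 3.6·6.1667 - (3.6)² = 9.24.
  S^{-1} = (1/det) · [[d, -b], [-b, a]] = [[0.6674, -0.3896],
 [-0.3896, 0.3896]].

Step 4 — quadratic form (x̄ - mu_0)^T · S^{-1} · (x̄ - mu_0):
  S^{-1} · (x̄ - mu_0) = (0.4545, -0.4545),
  (x̄ - mu_0)^T · [...] = (0)·(0.4545) + (-1.1667)·(-0.4545) = 0.5303.

Step 5 — scale by n: T² = 6 · 0.5303 = 3.1818.

T² ≈ 3.1818


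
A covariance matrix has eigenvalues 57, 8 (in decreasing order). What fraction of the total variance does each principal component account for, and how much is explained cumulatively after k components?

Step 1 — total variance = trace(Sigma) = Σ λ_i = 57 + 8 = 65.

Step 2 — fraction explained by component i = λ_i / Σ λ:
  PC1: 57/65 = 0.8769
  PC2: 8/65 = 0.1231

Step 3 — cumulative fraction after k components = (λ_1 + ... + λ_k) / Σ λ:
  k = 1: 57/65 = 0.8769
  k = 2: (57 + 8)/65 = 65/65 = 1

Summary (fraction, with percent):

explained: PC1 0.8769 (87.69%), PC2 0.1231 (12.31%);  cumulative: 0.8769, 1


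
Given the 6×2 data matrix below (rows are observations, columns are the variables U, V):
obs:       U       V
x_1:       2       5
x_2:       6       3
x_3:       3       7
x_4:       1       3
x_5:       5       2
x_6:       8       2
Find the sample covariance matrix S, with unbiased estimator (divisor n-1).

Step 1 — column means:
  mean(U) = (2 + 6 + 3 + 1 + 5 + 8) / 6 = 25/6 = 4.1667
  mean(V) = (5 + 3 + 7 + 3 + 2 + 2) / 6 = 22/6 = 3.6667

Step 2 — sample covariance S[i,j] = (1/(n-1)) · Σ_k (x_{k,i} - mean_i) · (x_{k,j} - mean_j), with n-1 = 5.
  S[U,U] = ((-2.1667)·(-2.1667) + (1.8333)·(1.8333) + (-1.1667)·(-1.1667) + (-3.1667)·(-3.1667) + (0.8333)·(0.8333) + (3.8333)·(3.8333)) / 5 = 34.8333/5 = 6.9667
  S[U,V] = ((-2.1667)·(1.3333) + (1.8333)·(-0.6667) + (-1.1667)·(3.3333) + (-3.1667)·(-0.6667) + (0.8333)·(-1.6667) + (3.8333)·(-1.6667)) / 5 = -13.6667/5 = -2.7333
  S[V,V] = ((1.3333)·(1.3333) + (-0.6667)·(-0.6667) + (3.3333)·(3.3333) + (-0.6667)·(-0.6667) + (-1.6667)·(-1.6667) + (-1.6667)·(-1.6667)) / 5 = 19.3333/5 = 3.8667

S is symmetric (S[j,i] = S[i,j]). Assembling:

S = [[6.9667, -2.7333],
 [-2.7333, 3.8667]]


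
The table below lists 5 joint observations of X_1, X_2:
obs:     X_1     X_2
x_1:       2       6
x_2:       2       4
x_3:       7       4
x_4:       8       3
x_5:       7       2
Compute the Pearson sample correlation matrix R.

Step 1 — column means:
  mean(X_1) = (2 + 2 + 7 + 8 + 7) / 5 = 26/5 = 5.2
  mean(X_2) = (6 + 4 + 4 + 3 + 2) / 5 = 19/5 = 3.8

Step 2 — sample variances and covariances s[i,j] = (1/(n-1)) · Σ_k (x_{k,i} - mean_i) · (x_{k,j} - mean_j), with n-1 = 4:
  s[X_1,X_1] = ((-3.2)·(-3.2) + (-3.2)·(-3.2) + (1.8)·(1.8) + (2.8)·(2.8) + (1.8)·(1.8)) / 4 = 34.8/4 = 8.7
  s[X_1,X_2] = ((-3.2)·(2.2) + (-3.2)·(0.2) + (1.8)·(0.2) + (2.8)·(-0.8) + (1.8)·(-1.8)) / 4 = -12.8/4 = -3.2
  s[X_2,X_2] = ((2.2)·(2.2) + (0.2)·(0.2) + (0.2)·(0.2) + (-0.8)·(-0.8) + (-1.8)·(-1.8)) / 4 = 8.8/4 = 2.2
  Sample standard deviations s_i = √(s[i,i]):
  s(X_1) = √(8.7) = 2.9496
  s(X_2) = √(2.2) = 1.4832

Step 3 — r_{ij} = s_{ij} / (s_i · s_j):
  r[X_1,X_1] = 1 (diagonal).
  r[X_1,X_2] = -3.2 / (2.9496 · 1.4832) = -3.2 / 4.3749 = -0.7314
  r[X_2,X_2] = 1 (diagonal).

R is symmetric with unit diagonal. Assembling:

R = [[1, -0.7314],
 [-0.7314, 1]]


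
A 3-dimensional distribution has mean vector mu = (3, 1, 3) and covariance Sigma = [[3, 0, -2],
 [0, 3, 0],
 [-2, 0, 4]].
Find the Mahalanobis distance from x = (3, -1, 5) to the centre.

Step 1 — centre the observation: (x - mu) = (0, -2, 2).

Step 2 — invert Sigma (cofactor / det for 3×3, or solve directly):
  Sigma^{-1} = [[0.5, 0, 0.25],
 [0, 0.3333, 0],
 [0.25, 0, 0.375]].

Step 3 — form the quadratic (x - mu)^T · Sigma^{-1} · (x - mu):
  Sigma^{-1} · (x - mu) = (0.5, -0.6667, 0.75).
  (x - mu)^T · [Sigma^{-1} · (x - mu)] = (0)·(0.5) + (-2)·(-0.6667) + (2)·(0.75) = 2.8333.

Step 4 — take square root: d = √(2.8333) ≈ 1.6833.

d(x, mu) = √(2.8333) ≈ 1.6833


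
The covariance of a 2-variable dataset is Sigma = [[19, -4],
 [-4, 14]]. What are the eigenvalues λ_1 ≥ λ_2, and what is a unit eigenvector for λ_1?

Step 1 — characteristic polynomial of 2×2 Sigma:
  det(Sigma - λI) = λ² - trace · λ + det = 0.
  trace = 19 + 14 = 33, det = 19·14 - (-4)² = 250.
Step 2 — discriminant:
  Δ = trace² - 4·det = 1089 - 1000 = 89.
Step 3 — eigenvalues:
  λ = (trace ± √Δ)/2 = (33 ± 9.434)/2,
  λ_1 = 21.217,  λ_2 = 11.783.

Step 4 — unit eigenvector for λ_1: solve (Sigma - λ_1 I)v = 0. First row:
  (19 - 21.217)·v_x + (-4)·v_y = 0, i.e. (-2.217)·v_x + (-4)·v_y = 0,
  so v ∝ (b, λ_1 - a) = (-4, 2.217); multiply by -1 so the first entry is positive: u = (4, -2.217).
  ||u|| = √((4)² + (-2.217)²) = √(20.915) ≈ 4.5733,
  v_1 = u/||u|| ≈ (0.8746, -0.4848) (||v_1|| = 1).

λ_1 = 21.217,  λ_2 = 11.783;  v_1 ≈ (0.8746, -0.4848)


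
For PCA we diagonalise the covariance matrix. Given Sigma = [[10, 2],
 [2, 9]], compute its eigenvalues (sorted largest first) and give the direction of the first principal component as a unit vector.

Step 1 — characteristic polynomial of 2×2 Sigma:
  det(Sigma - λI) = λ² - trace · λ + det = 0.
  trace = 10 + 9 = 19, det = 10·9 - (2)² = 86.
Step 2 — discriminant:
  Δ = trace² - 4·det = 361 - 344 = 17.
Step 3 — eigenvalues:
  λ = (trace ± √Δ)/2 = (19 ± 4.1231)/2,
  λ_1 = 11.5616,  λ_2 = 7.4384.

Step 4 — unit eigenvector for λ_1: solve (Sigma - λ_1 I)v = 0. First row:
  (10 - 11.5616)·v_x + (2)·v_y = 0, i.e. (-1.5616)·v_x + (2)·v_y = 0,
  so v ∝ (b, λ_1 - a) = (2, 1.5616) = u.
  ||u|| = √((2)² + (1.5616)²) = √(6.4384) ≈ 2.5374,
  v_1 = u/||u|| ≈ (0.7882, 0.6154) (||v_1|| = 1).

λ_1 = 11.5616,  λ_2 = 7.4384;  v_1 ≈ (0.7882, 0.6154)


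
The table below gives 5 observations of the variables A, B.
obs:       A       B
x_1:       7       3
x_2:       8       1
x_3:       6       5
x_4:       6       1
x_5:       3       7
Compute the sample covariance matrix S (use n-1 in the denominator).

Step 1 — column means:
  mean(A) = (7 + 8 + 6 + 6 + 3) / 5 = 30/5 = 6
  mean(B) = (3 + 1 + 5 + 1 + 7) / 5 = 17/5 = 3.4

Step 2 — sample covariance S[i,j] = (1/(n-1)) · Σ_k (x_{k,i} - mean_i) · (x_{k,j} - mean_j), with n-1 = 4.
  S[A,A] = ((1)·(1) + (2)·(2) + (0)·(0) + (0)·(0) + (-3)·(-3)) / 4 = 14/4 = 3.5
  S[A,B] = ((1)·(-0.4) + (2)·(-2.4) + (0)·(1.6) + (0)·(-2.4) + (-3)·(3.6)) / 4 = -16/4 = -4
  S[B,B] = ((-0.4)·(-0.4) + (-2.4)·(-2.4) + (1.6)·(1.6) + (-2.4)·(-2.4) + (3.6)·(3.6)) / 4 = 27.2/4 = 6.8

S is symmetric (S[j,i] = S[i,j]). Assembling:

S = [[3.5, -4],
 [-4, 6.8]]


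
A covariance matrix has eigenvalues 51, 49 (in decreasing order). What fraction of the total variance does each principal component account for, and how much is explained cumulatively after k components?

Step 1 — total variance = trace(Sigma) = Σ λ_i = 51 + 49 = 100.

Step 2 — fraction explained by component i = λ_i / Σ λ:
  PC1: 51/100 = 0.51
  PC2: 49/100 = 0.49

Step 3 — cumulative fraction after k components = (λ_1 + ... + λ_k) / Σ λ:
  k = 1: 51/100 = 0.51
  k = 2: (51 + 49)/100 = 100/100 = 1

Summary (fraction, with percent):

explained: PC1 0.51 (51%), PC2 0.49 (49%);  cumulative: 0.51, 1


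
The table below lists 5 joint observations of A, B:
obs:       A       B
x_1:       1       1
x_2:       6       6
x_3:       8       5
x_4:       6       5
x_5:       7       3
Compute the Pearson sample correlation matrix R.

Step 1 — column means:
  mean(A) = (1 + 6 + 8 + 6 + 7) / 5 = 28/5 = 5.6
  mean(B) = (1 + 6 + 5 + 5 + 3) / 5 = 20/5 = 4

Step 2 — sample variances and covariances s[i,j] = (1/(n-1)) · Σ_k (x_{k,i} - mean_i) · (x_{k,j} - mean_j), with n-1 = 4:
  s[A,A] = ((-4.6)·(-4.6) + (0.4)·(0.4) + (2.4)·(2.4) + (0.4)·(0.4) + (1.4)·(1.4)) / 4 = 29.2/4 = 7.3
  s[A,B] = ((-4.6)·(-3) + (0.4)·(2) + (2.4)·(1) + (0.4)·(1) + (1.4)·(-1)) / 4 = 16/4 = 4
  s[B,B] = ((-3)·(-3) + (2)·(2) + (1)·(1) + (1)·(1) + (-1)·(-1)) / 4 = 16/4 = 4
  Sample standard deviations s_i = √(s[i,i]):
  s(A) = √(7.3) = 2.7019
  s(B) = √(4) = 2

Step 3 — r_{ij} = s_{ij} / (s_i · s_j):
  r[A,A] = 1 (diagonal).
  r[A,B] = 4 / (2.7019 · 2) = 4 / 5.4037 = 0.7402
  r[B,B] = 1 (diagonal).

R is symmetric with unit diagonal. Assembling:

R = [[1, 0.7402],
 [0.7402, 1]]


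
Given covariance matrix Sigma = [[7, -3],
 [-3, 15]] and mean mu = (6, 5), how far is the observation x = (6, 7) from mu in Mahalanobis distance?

Step 1 — centre the observation: (x - mu) = (0, 2).

Step 2 — invert Sigma. det(Sigma) = 7·15 - (-3)² = 96.
  Sigma^{-1} = (1/det) · [[d, -b], [-b, a]] = [[0.1562, 0.0312],
 [0.0312, 0.0729]].

Step 3 — form the quadratic (x - mu)^T · Sigma^{-1} · (x - mu):
  Sigma^{-1} · (x - mu) = (0.0625, 0.1458).
  (x - mu)^T · [Sigma^{-1} · (x - mu)] = (0)·(0.0625) + (2)·(0.1458) = 0.2917.

Step 4 — take square root: d = √(0.2917) ≈ 0.5401.

d(x, mu) = √(0.2917) ≈ 0.5401


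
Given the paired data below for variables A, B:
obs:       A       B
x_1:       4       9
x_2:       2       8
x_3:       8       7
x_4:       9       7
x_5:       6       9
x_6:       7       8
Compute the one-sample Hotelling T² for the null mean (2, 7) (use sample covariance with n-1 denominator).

Step 1 — sample mean vector:
  mean(A) = (4 + 2 + 8 + 9 + 6 + 7) / 6 = 36/6 = 6
  mean(B) = (9 + 8 + 7 + 7 + 9 + 8) / 6 = 48/6 = 8
  x̄ = (6, 8),  deviation x̄ - mu_0 = (6, 8) - (2, 7) = (4, 1).

Step 2 — sample covariance matrix, S[i,j] = (1/(n-1)) · Σ_k (x_{k,i} - mean_i) · (x_{k,j} - mean_j), divisor n-1 = 5:
  S[A,A] = ((-2)·(-2) + (-4)·(-4) + (2)·(2) + (3)·(3) + (0)·(0) + (1)·(1)) / 5 = 34/5 = 6.8
  S[A,B] = ((-2)·(1) + (-4)·(0) + (2)·(-1) + (3)·(-1) + (0)·(1) + (1)·(0)) / 5 = -7/5 = -1.4
  S[B,B] = ((1)·(1) + (0)·(0) + (-1)·(-1) + (-1)·(-1) + (1)·(1) + (0)·(0)) / 5 = 4/5 = 0.8
  S = [[6.8, -1.4],
 [-1.4, 0.8]].

Step 3 — invert S. det(S) = 6.8·0.8 - (-1.4)² = 3.48.
  S^{-1} = (1/det) · [[d, -b], [-b, a]] = [[0.2299, 0.4023],
 [0.4023, 1.954]].

Step 4 — quadratic form (x̄ - mu_0)^T · S^{-1} · (x̄ - mu_0):
  S^{-1} · (x̄ - mu_0) = (1.3218, 3.5632),
  (x̄ - mu_0)^T · [...] = (4)·(1.3218) + (1)·(3.5632) = 8.8506.

Step 5 — scale by n: T² = 6 · 8.8506 = 53.1034.

T² ≈ 53.1034


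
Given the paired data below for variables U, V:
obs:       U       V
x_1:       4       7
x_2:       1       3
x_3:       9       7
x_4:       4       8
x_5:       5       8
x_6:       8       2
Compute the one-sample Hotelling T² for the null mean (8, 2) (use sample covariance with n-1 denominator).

Step 1 — sample mean vector:
  mean(U) = (4 + 1 + 9 + 4 + 5 + 8) / 6 = 31/6 = 5.1667
  mean(V) = (7 + 3 + 7 + 8 + 8 + 2) / 6 = 35/6 = 5.8333
  x̄ = (5.1667, 5.8333),  deviation x̄ - mu_0 = (5.1667, 5.8333) - (8, 2) = (-2.8333, 3.8333).

Step 2 — sample covariance matrix, S[i,j] = (1/(n-1)) · Σ_k (x_{k,i} - mean_i) · (x_{k,j} - mean_j), divisor n-1 = 5:
  S[U,U] = ((-1.1667)·(-1.1667) + (-4.1667)·(-4.1667) + (3.8333)·(3.8333) + (-1.1667)·(-1.1667) + (-0.1667)·(-0.1667) + (2.8333)·(2.8333)) / 5 = 42.8333/5 = 8.5667
  S[U,V] = ((-1.1667)·(1.1667) + (-4.1667)·(-2.8333) + (3.8333)·(1.1667) + (-1.1667)·(2.1667) + (-0.1667)·(2.1667) + (2.8333)·(-3.8333)) / 5 = 1.1667/5 = 0.2333
  S[V,V] = ((1.1667)·(1.1667) + (-2.8333)·(-2.8333) + (1.1667)·(1.1667) + (2.1667)·(2.1667) + (2.1667)·(2.1667) + (-3.8333)·(-3.8333)) / 5 = 34.8333/5 = 6.9667
  S = [[8.5667, 0.2333],
 [0.2333, 6.9667]].

Step 3 — invert S. det(S) = 8.5667·6.9667 - (0.2333)² = 59.6267.
  S^{-1} = (1/det) · [[d, -b], [-b, a]] = [[0.1168, -0.0039],
 [-0.0039, 0.1437]].

Step 4 — quadratic form (x̄ - mu_0)^T · S^{-1} · (x̄ - mu_0):
  S^{-1} · (x̄ - mu_0) = (-0.346, 0.5618),
  (x̄ - mu_0)^T · [...] = (-2.8333)·(-0.346) + (3.8333)·(0.5618) = 3.1341.

Step 5 — scale by n: T² = 6 · 3.1341 = 18.8048.

T² ≈ 18.8048


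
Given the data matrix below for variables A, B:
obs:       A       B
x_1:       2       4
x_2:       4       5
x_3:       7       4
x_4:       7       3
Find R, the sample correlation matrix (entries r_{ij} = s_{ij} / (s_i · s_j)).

Step 1 — column means:
  mean(A) = (2 + 4 + 7 + 7) / 4 = 20/4 = 5
  mean(B) = (4 + 5 + 4 + 3) / 4 = 16/4 = 4

Step 2 — sample variances and covariances s[i,j] = (1/(n-1)) · Σ_k (x_{k,i} - mean_i) · (x_{k,j} - mean_j), with n-1 = 3:
  s[A,A] = ((-3)·(-3) + (-1)·(-1) + (2)·(2) + (2)·(2)) / 3 = 18/3 = 6
  s[A,B] = ((-3)·(0) + (-1)·(1) + (2)·(0) + (2)·(-1)) / 3 = -3/3 = -1
  s[B,B] = ((0)·(0) + (1)·(1) + (0)·(0) + (-1)·(-1)) / 3 = 2/3 = 0.6667
  Sample standard deviations s_i = √(s[i,i]):
  s(A) = √(6) = 2.4495
  s(B) = √(0.6667) = 0.8165

Step 3 — r_{ij} = s_{ij} / (s_i · s_j):
  r[A,A] = 1 (diagonal).
  r[A,B] = -1 / (2.4495 · 0.8165) = -1 / 2 = -0.5
  r[B,B] = 1 (diagonal).

R is symmetric with unit diagonal. Assembling:

R = [[1, -0.5],
 [-0.5, 1]]


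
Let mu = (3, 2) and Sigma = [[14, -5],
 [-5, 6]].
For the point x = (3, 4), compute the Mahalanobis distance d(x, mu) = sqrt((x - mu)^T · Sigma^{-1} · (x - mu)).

Step 1 — centre the observation: (x - mu) = (0, 2).

Step 2 — invert Sigma. det(Sigma) = 14·6 - (-5)² = 59.
  Sigma^{-1} = (1/det) · [[d, -b], [-b, a]] = [[0.1017, 0.0847],
 [0.0847, 0.2373]].

Step 3 — form the quadratic (x - mu)^T · Sigma^{-1} · (x - mu):
  Sigma^{-1} · (x - mu) = (0.1695, 0.4746).
  (x - mu)^T · [Sigma^{-1} · (x - mu)] = (0)·(0.1695) + (2)·(0.4746) = 0.9492.

Step 4 — take square root: d = √(0.9492) ≈ 0.9742.

d(x, mu) = √(0.9492) ≈ 0.9742


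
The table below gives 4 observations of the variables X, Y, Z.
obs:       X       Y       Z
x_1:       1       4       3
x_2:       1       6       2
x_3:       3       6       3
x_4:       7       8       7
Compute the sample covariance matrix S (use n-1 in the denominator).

Step 1 — column means:
  mean(X) = (1 + 1 + 3 + 7) / 4 = 12/4 = 3
  mean(Y) = (4 + 6 + 6 + 8) / 4 = 24/4 = 6
  mean(Z) = (3 + 2 + 3 + 7) / 4 = 15/4 = 3.75

Step 2 — sample covariance S[i,j] = (1/(n-1)) · Σ_k (x_{k,i} - mean_i) · (x_{k,j} - mean_j), with n-1 = 3.
  S[X,X] = ((-2)·(-2) + (-2)·(-2) + (0)·(0) + (4)·(4)) / 3 = 24/3 = 8
  S[X,Y] = ((-2)·(-2) + (-2)·(0) + (0)·(0) + (4)·(2)) / 3 = 12/3 = 4
  S[X,Z] = ((-2)·(-0.75) + (-2)·(-1.75) + (0)·(-0.75) + (4)·(3.25)) / 3 = 18/3 = 6
  S[Y,Y] = ((-2)·(-2) + (0)·(0) + (0)·(0) + (2)·(2)) / 3 = 8/3 = 2.6667
  S[Y,Z] = ((-2)·(-0.75) + (0)·(-1.75) + (0)·(-0.75) + (2)·(3.25)) / 3 = 8/3 = 2.6667
  S[Z,Z] = ((-0.75)·(-0.75) + (-1.75)·(-1.75) + (-0.75)·(-0.75) + (3.25)·(3.25)) / 3 = 14.75/3 = 4.9167

S is symmetric (S[j,i] = S[i,j]). Assembling:

S = [[8, 4, 6],
 [4, 2.6667, 2.6667],
 [6, 2.6667, 4.9167]]


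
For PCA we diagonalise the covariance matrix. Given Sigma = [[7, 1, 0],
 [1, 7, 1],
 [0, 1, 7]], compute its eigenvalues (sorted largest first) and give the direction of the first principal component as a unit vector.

Step 1 — characteristic polynomial p(λ) = det(λI - Sigma) = λ³ - tr·λ² + c_1·λ - det, where tr = trace, c_1 = sum of the principal 2×2 minors, det = det(Sigma):
  tr = 7 + 7 + 7 = 21,
  c_1 = (7·7 - (1)²) + (7·7 - (0)²) + (7·7 - (1)²) = 48 + 49 + 48 = 145,
  det = 7·(7·7 - (1)²) - (1)·((1)·7 - (1)·(0)) + (0)·((1)·(1) - 7·(0)) = 7·(48) - (1)·(7) + (0)·(1) = 329.
  So p(λ) = λ³ - 21λ² + 145λ - 329.
Step 2 — look for an integer root (rational root theorem: any rational root is an integer divisor of 329). Testing λ = 7:
  p(7) = 343 - 1029 + 1015 - 329 = 0  ✓
  Dividing out (λ - 7): p(λ) = (λ - 7)(λ² - 14λ + 47).
Step 3 — remaining eigenvalues from the quadratic λ² - 14λ + 47 = 0:
  Δ = 14² - 4·47 = 196 - 188 = 8,  λ = (14 ± √8)/2 = (14 ± 2.8284)/2 ≈ 8.4142 or 5.5858.
  Sorted: λ_1 = 8.4142,  λ_2 = 7,  λ_3 = 5.5858  (check: sum = 21 = tr ✓).

Step 4 — unit eigenvector for λ_1 ≈ 8.4142: v spans the null space of (Sigma - λ_1 I), whose rows are
  r_1 = (-1.4142, 1, 0),  r_2 = (1, -1.4142, 1),  r_3 = (0, 1, -1.4142).
  v is orthogonal to every row, so take v ∝ r_1 × r_2 = ((1)·(1) - (0)·(-1.4142), (0)·(1) - (-1.4142)·(1), (-1.4142)·(-1.4142) - (1)·(1)) ≈ (1, 1.4142, 1).
  Let u = (1, 1.4142, 1).
  ||u|| = √((1)² + (1.4142)² + (1)²) = √(4) ≈ 2,  v_1 = u/||u|| ≈ (0.5, 0.7071, 0.5) (||v_1|| = 1).

λ_1 = 8.4142,  λ_2 = 7,  λ_3 = 5.5858;  v_1 ≈ (0.5, 0.7071, 0.5)


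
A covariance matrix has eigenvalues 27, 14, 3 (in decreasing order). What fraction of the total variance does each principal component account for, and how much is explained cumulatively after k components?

Step 1 — total variance = trace(Sigma) = Σ λ_i = 27 + 14 + 3 = 44.

Step 2 — fraction explained by component i = λ_i / Σ λ:
  PC1: 27/44 = 0.6136
  PC2: 14/44 = 0.3182
  PC3: 3/44 = 0.0682

Step 3 — cumulative fraction after k components = (λ_1 + ... + λ_k) / Σ λ:
  k = 1: 27/44 = 0.6136
  k = 2: (27 + 14)/44 = 41/44 = 0.9318
  k = 3: (27 + 14 + 3)/44 = 44/44 = 1

Summary (fraction, with percent):

explained: PC1 0.6136 (61.36%), PC2 0.3182 (31.82%), PC3 0.0682 (6.82%);  cumulative: 0.6136, 0.9318, 1


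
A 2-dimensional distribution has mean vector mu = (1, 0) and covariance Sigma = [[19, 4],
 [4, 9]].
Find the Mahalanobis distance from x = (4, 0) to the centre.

Step 1 — centre the observation: (x - mu) = (3, 0).

Step 2 — invert Sigma. det(Sigma) = 19·9 - (4)² = 155.
  Sigma^{-1} = (1/det) · [[d, -b], [-b, a]] = [[0.0581, -0.0258],
 [-0.0258, 0.1226]].

Step 3 — form the quadratic (x - mu)^T · Sigma^{-1} · (x - mu):
  Sigma^{-1} · (x - mu) = (0.1742, -0.0774).
  (x - mu)^T · [Sigma^{-1} · (x - mu)] = (3)·(0.1742) + (0)·(-0.0774) = 0.5226.

Step 4 — take square root: d = √(0.5226) ≈ 0.7229.

d(x, mu) = √(0.5226) ≈ 0.7229


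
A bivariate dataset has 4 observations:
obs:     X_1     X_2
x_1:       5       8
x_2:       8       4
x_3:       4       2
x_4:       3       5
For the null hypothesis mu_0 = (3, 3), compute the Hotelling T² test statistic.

Step 1 — sample mean vector:
  mean(X_1) = (5 + 8 + 4 + 3) / 4 = 20/4 = 5
  mean(X_2) = (8 + 4 + 2 + 5) / 4 = 19/4 = 4.75
  x̄ = (5, 4.75),  deviation x̄ - mu_0 = (5, 4.75) - (3, 3) = (2, 1.75).

Step 2 — sample covariance matrix, S[i,j] = (1/(n-1)) · Σ_k (x_{k,i} - mean_i) · (x_{k,j} - mean_j), divisor n-1 = 3:
  S[X_1,X_1] = ((0)·(0) + (3)·(3) + (-1)·(-1) + (-2)·(-2)) / 3 = 14/3 = 4.6667
  S[X_1,X_2] = ((0)·(3.25) + (3)·(-0.75) + (-1)·(-2.75) + (-2)·(0.25)) / 3 = 0/3 = 0
  S[X_2,X_2] = ((3.25)·(3.25) + (-0.75)·(-0.75) + (-2.75)·(-2.75) + (0.25)·(0.25)) / 3 = 18.75/3 = 6.25
  S = [[4.6667, 0],
 [0, 6.25]].

Step 3 — invert S. det(S) = 4.6667·6.25 - (0)² = 29.1667.
  S^{-1} = (1/det) · [[d, -b], [-b, a]] = [[0.2143, 0],
 [0, 0.16]].

Step 4 — quadratic form (x̄ - mu_0)^T · S^{-1} · (x̄ - mu_0):
  S^{-1} · (x̄ - mu_0) = (0.4286, 0.28),
  (x̄ - mu_0)^T · [...] = (2)·(0.4286) + (1.75)·(0.28) = 1.3471.

Step 5 — scale by n: T² = 4 · 1.3471 = 5.3886.

T² ≈ 5.3886


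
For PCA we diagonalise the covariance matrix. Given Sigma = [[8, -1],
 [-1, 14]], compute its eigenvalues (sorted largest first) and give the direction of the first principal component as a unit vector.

Step 1 — characteristic polynomial of 2×2 Sigma:
  det(Sigma - λI) = λ² - trace · λ + det = 0.
  trace = 8 + 14 = 22, det = 8·14 - (-1)² = 111.
Step 2 — discriminant:
  Δ = trace² - 4·det = 484 - 444 = 40.
Step 3 — eigenvalues:
  λ = (trace ± √Δ)/2 = (22 ± 6.3246)/2,
  λ_1 = 14.1623,  λ_2 = 7.8377.

Step 4 — unit eigenvector for λ_1: solve (Sigma - λ_1 I)v = 0. First row:
  (8 - 14.1623)·v_x + (-1)·v_y = 0, i.e. (-6.1623)·v_x + (-1)·v_y = 0,
  so v ∝ (b, λ_1 - a) = (-1, 6.1623); multiply by -1 so the first entry is positive: u = (1, -6.1623).
  ||u|| = √((1)² + (-6.1623)²) = √(38.9737) ≈ 6.2429,
  v_1 = u/||u|| ≈ (0.1602, -0.9871) (||v_1|| = 1).

λ_1 = 14.1623,  λ_2 = 7.8377;  v_1 ≈ (0.1602, -0.9871)


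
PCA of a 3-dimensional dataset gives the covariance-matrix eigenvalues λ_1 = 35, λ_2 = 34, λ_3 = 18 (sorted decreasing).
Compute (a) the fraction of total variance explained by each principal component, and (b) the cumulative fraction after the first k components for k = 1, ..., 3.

Step 1 — total variance = trace(Sigma) = Σ λ_i = 35 + 34 + 18 = 87.

Step 2 — fraction explained by component i = λ_i / Σ λ:
  PC1: 35/87 = 0.4023
  PC2: 34/87 = 0.3908
  PC3: 18/87 = 0.2069

Step 3 — cumulative fraction after k components = (λ_1 + ... + λ_k) / Σ λ:
  k = 1: 35/87 = 0.4023
  k = 2: (35 + 34)/87 = 69/87 = 0.7931
  k = 3: (35 + 34 + 18)/87 = 87/87 = 1

Summary (fraction, with percent):

explained: PC1 0.4023 (40.23%), PC2 0.3908 (39.08%), PC3 0.2069 (20.69%);  cumulative: 0.4023, 0.7931, 1


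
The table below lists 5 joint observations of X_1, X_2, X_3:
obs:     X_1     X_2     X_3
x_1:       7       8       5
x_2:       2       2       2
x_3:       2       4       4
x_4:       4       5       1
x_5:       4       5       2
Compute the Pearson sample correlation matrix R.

Step 1 — column means:
  mean(X_1) = (7 + 2 + 2 + 4 + 4) / 5 = 19/5 = 3.8
  mean(X_2) = (8 + 2 + 4 + 5 + 5) / 5 = 24/5 = 4.8
  mean(X_3) = (5 + 2 + 4 + 1 + 2) / 5 = 14/5 = 2.8

Step 2 — sample variances and covariances s[i,j] = (1/(n-1)) · Σ_k (x_{k,i} - mean_i) · (x_{k,j} - mean_j), with n-1 = 4:
  s[X_1,X_1] = ((3.2)·(3.2) + (-1.8)·(-1.8) + (-1.8)·(-1.8) + (0.2)·(0.2) + (0.2)·(0.2)) / 4 = 16.8/4 = 4.2
  s[X_1,X_2] = ((3.2)·(3.2) + (-1.8)·(-2.8) + (-1.8)·(-0.8) + (0.2)·(0.2) + (0.2)·(0.2)) / 4 = 16.8/4 = 4.2
  s[X_1,X_3] = ((3.2)·(2.2) + (-1.8)·(-0.8) + (-1.8)·(1.2) + (0.2)·(-1.8) + (0.2)·(-0.8)) / 4 = 5.8/4 = 1.45
  s[X_2,X_2] = ((3.2)·(3.2) + (-2.8)·(-2.8) + (-0.8)·(-0.8) + (0.2)·(0.2) + (0.2)·(0.2)) / 4 = 18.8/4 = 4.7
  s[X_2,X_3] = ((3.2)·(2.2) + (-2.8)·(-0.8) + (-0.8)·(1.2) + (0.2)·(-1.8) + (0.2)·(-0.8)) / 4 = 7.8/4 = 1.95
  s[X_3,X_3] = ((2.2)·(2.2) + (-0.8)·(-0.8) + (1.2)·(1.2) + (-1.8)·(-1.8) + (-0.8)·(-0.8)) / 4 = 10.8/4 = 2.7
  Sample standard deviations s_i = √(s[i,i]):
  s(X_1) = √(4.2) = 2.0494
  s(X_2) = √(4.7) = 2.1679
  s(X_3) = √(2.7) = 1.6432

Step 3 — r_{ij} = s_{ij} / (s_i · s_j):
  r[X_1,X_1] = 1 (diagonal).
  r[X_1,X_2] = 4.2 / (2.0494 · 2.1679) = 4.2 / 4.443 = 0.9453
  r[X_1,X_3] = 1.45 / (2.0494 · 1.6432) = 1.45 / 3.3675 = 0.4306
  r[X_2,X_2] = 1 (diagonal).
  r[X_2,X_3] = 1.95 / (2.1679 · 1.6432) = 1.95 / 3.5623 = 0.5474
  r[X_3,X_3] = 1 (diagonal).

R is symmetric with unit diagonal. Assembling:

R = [[1, 0.9453, 0.4306],
 [0.9453, 1, 0.5474],
 [0.4306, 0.5474, 1]]


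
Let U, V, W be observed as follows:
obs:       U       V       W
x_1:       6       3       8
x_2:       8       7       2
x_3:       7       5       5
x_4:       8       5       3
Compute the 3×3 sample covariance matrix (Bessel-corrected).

Step 1 — column means:
  mean(U) = (6 + 8 + 7 + 8) / 4 = 29/4 = 7.25
  mean(V) = (3 + 7 + 5 + 5) / 4 = 20/4 = 5
  mean(W) = (8 + 2 + 5 + 3) / 4 = 18/4 = 4.5

Step 2 — sample covariance S[i,j] = (1/(n-1)) · Σ_k (x_{k,i} - mean_i) · (x_{k,j} - mean_j), with n-1 = 3.
  S[U,U] = ((-1.25)·(-1.25) + (0.75)·(0.75) + (-0.25)·(-0.25) + (0.75)·(0.75)) / 3 = 2.75/3 = 0.9167
  S[U,V] = ((-1.25)·(-2) + (0.75)·(2) + (-0.25)·(0) + (0.75)·(0)) / 3 = 4/3 = 1.3333
  S[U,W] = ((-1.25)·(3.5) + (0.75)·(-2.5) + (-0.25)·(0.5) + (0.75)·(-1.5)) / 3 = -7.5/3 = -2.5
  S[V,V] = ((-2)·(-2) + (2)·(2) + (0)·(0) + (0)·(0)) / 3 = 8/3 = 2.6667
  S[V,W] = ((-2)·(3.5) + (2)·(-2.5) + (0)·(0.5) + (0)·(-1.5)) / 3 = -12/3 = -4
  S[W,W] = ((3.5)·(3.5) + (-2.5)·(-2.5) + (0.5)·(0.5) + (-1.5)·(-1.5)) / 3 = 21/3 = 7

S is symmetric (S[j,i] = S[i,j]). Assembling:

S = [[0.9167, 1.3333, -2.5],
 [1.3333, 2.6667, -4],
 [-2.5, -4, 7]]


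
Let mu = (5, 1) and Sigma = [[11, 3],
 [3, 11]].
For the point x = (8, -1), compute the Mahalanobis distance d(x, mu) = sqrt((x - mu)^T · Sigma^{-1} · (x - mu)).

Step 1 — centre the observation: (x - mu) = (3, -2).

Step 2 — invert Sigma. det(Sigma) = 11·11 - (3)² = 112.
  Sigma^{-1} = (1/det) · [[d, -b], [-b, a]] = [[0.0982, -0.0268],
 [-0.0268, 0.0982]].

Step 3 — form the quadratic (x - mu)^T · Sigma^{-1} · (x - mu):
  Sigma^{-1} · (x - mu) = (0.3482, -0.2768).
  (x - mu)^T · [Sigma^{-1} · (x - mu)] = (3)·(0.3482) + (-2)·(-0.2768) = 1.5982.

Step 4 — take square root: d = √(1.5982) ≈ 1.2642.

d(x, mu) = √(1.5982) ≈ 1.2642


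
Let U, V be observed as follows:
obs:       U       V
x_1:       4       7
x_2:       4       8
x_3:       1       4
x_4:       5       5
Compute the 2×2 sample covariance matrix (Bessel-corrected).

Step 1 — column means:
  mean(U) = (4 + 4 + 1 + 5) / 4 = 14/4 = 3.5
  mean(V) = (7 + 8 + 4 + 5) / 4 = 24/4 = 6

Step 2 — sample covariance S[i,j] = (1/(n-1)) · Σ_k (x_{k,i} - mean_i) · (x_{k,j} - mean_j), with n-1 = 3.
  S[U,U] = ((0.5)·(0.5) + (0.5)·(0.5) + (-2.5)·(-2.5) + (1.5)·(1.5)) / 3 = 9/3 = 3
  S[U,V] = ((0.5)·(1) + (0.5)·(2) + (-2.5)·(-2) + (1.5)·(-1)) / 3 = 5/3 = 1.6667
  S[V,V] = ((1)·(1) + (2)·(2) + (-2)·(-2) + (-1)·(-1)) / 3 = 10/3 = 3.3333

S is symmetric (S[j,i] = S[i,j]). Assembling:

S = [[3, 1.6667],
 [1.6667, 3.3333]]


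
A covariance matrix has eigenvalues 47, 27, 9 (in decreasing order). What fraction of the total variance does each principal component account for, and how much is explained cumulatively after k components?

Step 1 — total variance = trace(Sigma) = Σ λ_i = 47 + 27 + 9 = 83.

Step 2 — fraction explained by component i = λ_i / Σ λ:
  PC1: 47/83 = 0.5663
  PC2: 27/83 = 0.3253
  PC3: 9/83 = 0.1084

Step 3 — cumulative fraction after k components = (λ_1 + ... + λ_k) / Σ λ:
  k = 1: 47/83 = 0.5663
  k = 2: (47 + 27)/83 = 74/83 = 0.8916
  k = 3: (47 + 27 + 9)/83 = 83/83 = 1

Summary (fraction, with percent):

explained: PC1 0.5663 (56.63%), PC2 0.3253 (32.53%), PC3 0.1084 (10.84%);  cumulative: 0.5663, 0.8916, 1


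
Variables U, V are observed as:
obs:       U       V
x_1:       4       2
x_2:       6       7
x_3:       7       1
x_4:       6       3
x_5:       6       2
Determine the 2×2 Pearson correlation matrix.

Step 1 — column means:
  mean(U) = (4 + 6 + 7 + 6 + 6) / 5 = 29/5 = 5.8
  mean(V) = (2 + 7 + 1 + 3 + 2) / 5 = 15/5 = 3

Step 2 — sample variances and covariances s[i,j] = (1/(n-1)) · Σ_k (x_{k,i} - mean_i) · (x_{k,j} - mean_j), with n-1 = 4:
  s[U,U] = ((-1.8)·(-1.8) + (0.2)·(0.2) + (1.2)·(1.2) + (0.2)·(0.2) + (0.2)·(0.2)) / 4 = 4.8/4 = 1.2
  s[U,V] = ((-1.8)·(-1) + (0.2)·(4) + (1.2)·(-2) + (0.2)·(0) + (0.2)·(-1)) / 4 = 0/4 = 0
  s[V,V] = ((-1)·(-1) + (4)·(4) + (-2)·(-2) + (0)·(0) + (-1)·(-1)) / 4 = 22/4 = 5.5
  Sample standard deviations s_i = √(s[i,i]):
  s(U) = √(1.2) = 1.0954
  s(V) = √(5.5) = 2.3452

Step 3 — r_{ij} = s_{ij} / (s_i · s_j):
  r[U,U] = 1 (diagonal).
  r[U,V] = 0 / (1.0954 · 2.3452) = 0 / 2.569 = 0
  r[V,V] = 1 (diagonal).

R is symmetric with unit diagonal. Assembling:

R = [[1, 0],
 [0, 1]]


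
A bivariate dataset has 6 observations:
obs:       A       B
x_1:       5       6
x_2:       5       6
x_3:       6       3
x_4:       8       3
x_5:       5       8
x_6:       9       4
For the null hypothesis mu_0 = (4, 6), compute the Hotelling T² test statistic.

Step 1 — sample mean vector:
  mean(A) = (5 + 5 + 6 + 8 + 5 + 9) / 6 = 38/6 = 6.3333
  mean(B) = (6 + 6 + 3 + 3 + 8 + 4) / 6 = 30/6 = 5
  x̄ = (6.3333, 5),  deviation x̄ - mu_0 = (6.3333, 5) - (4, 6) = (2.3333, -1).

Step 2 — sample covariance matrix, S[i,j] = (1/(n-1)) · Σ_k (x_{k,i} - mean_i) · (x_{k,j} - mean_j), divisor n-1 = 5:
  S[A,A] = ((-1.3333)·(-1.3333) + (-1.3333)·(-1.3333) + (-0.3333)·(-0.3333) + (1.6667)·(1.6667) + (-1.3333)·(-1.3333) + (2.6667)·(2.6667)) / 5 = 15.3333/5 = 3.0667
  S[A,B] = ((-1.3333)·(1) + (-1.3333)·(1) + (-0.3333)·(-2) + (1.6667)·(-2) + (-1.3333)·(3) + (2.6667)·(-1)) / 5 = -12/5 = -2.4
  S[B,B] = ((1)·(1) + (1)·(1) + (-2)·(-2) + (-2)·(-2) + (3)·(3) + (-1)·(-1)) / 5 = 20/5 = 4
  S = [[3.0667, -2.4],
 [-2.4, 4]].

Step 3 — invert S. det(S) = 3.0667·4 - (-2.4)² = 6.5067.
  S^{-1} = (1/det) · [[d, -b], [-b, a]] = [[0.6148, 0.3689],
 [0.3689, 0.4713]].

Step 4 — quadratic form (x̄ - mu_0)^T · S^{-1} · (x̄ - mu_0):
  S^{-1} · (x̄ - mu_0) = (1.0656, 0.3893),
  (x̄ - mu_0)^T · [...] = (2.3333)·(1.0656) + (-1)·(0.3893) = 2.097.

Step 5 — scale by n: T² = 6 · 2.097 = 12.582.

T² ≈ 12.582


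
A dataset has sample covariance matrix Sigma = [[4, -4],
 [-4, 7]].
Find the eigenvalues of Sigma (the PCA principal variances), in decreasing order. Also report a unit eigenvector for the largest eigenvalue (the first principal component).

Step 1 — characteristic polynomial of 2×2 Sigma:
  det(Sigma - λI) = λ² - trace · λ + det = 0.
  trace = 4 + 7 = 11, det = 4·7 - (-4)² = 12.
Step 2 — discriminant:
  Δ = trace² - 4·det = 121 - 48 = 73.
Step 3 — eigenvalues:
  λ = (trace ± √Δ)/2 = (11 ± 8.544)/2,
  λ_1 = 9.772,  λ_2 = 1.228.

Step 4 — unit eigenvector for λ_1: solve (Sigma - λ_1 I)v = 0. First row:
  (4 - 9.772)·v_x + (-4)·v_y = 0, i.e. (-5.772)·v_x + (-4)·v_y = 0,
  so v ∝ (b, λ_1 - a) = (-4, 5.772); multiply by -1 so the first entry is positive: u = (4, -5.772).
  ||u|| = √((4)² + (-5.772)²) = √(49.316) ≈ 7.0225,
  v_1 = u/||u|| ≈ (0.5696, -0.8219) (||v_1|| = 1).

λ_1 = 9.772,  λ_2 = 1.228;  v_1 ≈ (0.5696, -0.8219)


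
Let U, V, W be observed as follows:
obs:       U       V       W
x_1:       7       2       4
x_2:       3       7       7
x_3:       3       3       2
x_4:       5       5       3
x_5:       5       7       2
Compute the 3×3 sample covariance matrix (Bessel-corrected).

Step 1 — column means:
  mean(U) = (7 + 3 + 3 + 5 + 5) / 5 = 23/5 = 4.6
  mean(V) = (2 + 7 + 3 + 5 + 7) / 5 = 24/5 = 4.8
  mean(W) = (4 + 7 + 2 + 3 + 2) / 5 = 18/5 = 3.6

Step 2 — sample covariance S[i,j] = (1/(n-1)) · Σ_k (x_{k,i} - mean_i) · (x_{k,j} - mean_j), with n-1 = 4.
  S[U,U] = ((2.4)·(2.4) + (-1.6)·(-1.6) + (-1.6)·(-1.6) + (0.4)·(0.4) + (0.4)·(0.4)) / 4 = 11.2/4 = 2.8
  S[U,V] = ((2.4)·(-2.8) + (-1.6)·(2.2) + (-1.6)·(-1.8) + (0.4)·(0.2) + (0.4)·(2.2)) / 4 = -6.4/4 = -1.6
  S[U,W] = ((2.4)·(0.4) + (-1.6)·(3.4) + (-1.6)·(-1.6) + (0.4)·(-0.6) + (0.4)·(-1.6)) / 4 = -2.8/4 = -0.7
  S[V,V] = ((-2.8)·(-2.8) + (2.2)·(2.2) + (-1.8)·(-1.8) + (0.2)·(0.2) + (2.2)·(2.2)) / 4 = 20.8/4 = 5.2
  S[V,W] = ((-2.8)·(0.4) + (2.2)·(3.4) + (-1.8)·(-1.6) + (0.2)·(-0.6) + (2.2)·(-1.6)) / 4 = 5.6/4 = 1.4
  S[W,W] = ((0.4)·(0.4) + (3.4)·(3.4) + (-1.6)·(-1.6) + (-0.6)·(-0.6) + (-1.6)·(-1.6)) / 4 = 17.2/4 = 4.3

S is symmetric (S[j,i] = S[i,j]). Assembling:

S = [[2.8, -1.6, -0.7],
 [-1.6, 5.2, 1.4],
 [-0.7, 1.4, 4.3]]


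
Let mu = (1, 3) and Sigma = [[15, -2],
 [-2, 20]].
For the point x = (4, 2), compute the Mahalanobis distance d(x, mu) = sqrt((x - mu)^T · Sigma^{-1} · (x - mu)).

Step 1 — centre the observation: (x - mu) = (3, -1).

Step 2 — invert Sigma. det(Sigma) = 15·20 - (-2)² = 296.
  Sigma^{-1} = (1/det) · [[d, -b], [-b, a]] = [[0.0676, 0.0068],
 [0.0068, 0.0507]].

Step 3 — form the quadratic (x - mu)^T · Sigma^{-1} · (x - mu):
  Sigma^{-1} · (x - mu) = (0.1959, -0.0304).
  (x - mu)^T · [Sigma^{-1} · (x - mu)] = (3)·(0.1959) + (-1)·(-0.0304) = 0.6182.

Step 4 — take square root: d = √(0.6182) ≈ 0.7863.

d(x, mu) = √(0.6182) ≈ 0.7863


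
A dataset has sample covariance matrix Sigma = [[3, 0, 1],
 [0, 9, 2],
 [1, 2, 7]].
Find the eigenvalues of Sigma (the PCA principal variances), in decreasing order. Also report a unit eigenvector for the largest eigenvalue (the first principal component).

Step 1 — characteristic polynomial p(λ) = det(λI - Sigma) = λ³ - tr·λ² + c_1·λ - det, where tr = trace, c_1 = sum of the principal 2×2 minors, det = det(Sigma):
  tr = 3 + 9 + 7 = 19,
  c_1 = (3·9 - (0)²) + (3·7 - (1)²) + (9·7 - (2)²) = 27 + 20 + 59 = 106,
  det = 3·(9·7 - (2)²) - (0)·((0)·7 - (2)·(1)) + (1)·((0)·(2) - 9·(1)) = 3·(59) - (0)·(-2) + (1)·(-9) = 168.
  So p(λ) = λ³ - 19λ² + 106λ - 168.
Step 2 — look for an integer root (rational root theorem: any rational root is an integer divisor of 168). Testing λ = 6:
  p(6) = 216 - 684 + 636 - 168 = 0  ✓
  Dividing out (λ - 6): p(λ) = (λ - 6)(λ² - 13λ + 28).
Step 3 — remaining eigenvalues from the quadratic λ² - 13λ + 28 = 0:
  Δ = 13² - 4·28 = 169 - 112 = 57,  λ = (13 ± √57)/2 = (13 ± 7.5498)/2 ≈ 10.2749 or 2.7251.
  Sorted: λ_1 = 10.2749,  λ_2 = 6,  λ_3 = 2.7251  (check: sum = 19 = tr ✓).

Step 4 — unit eigenvector for λ_1 ≈ 10.2749: v spans the null space of (Sigma - λ_1 I), whose rows are
  r_1 = (-7.2749, 0, 1),  r_2 = (0, -1.2749, 2),  r_3 = (1, 2, -3.2749).
  v is orthogonal to every row, so take v ∝ r_1 × r_2 = ((0)·(2) - (1)·(-1.2749), (1)·(0) - (-7.2749)·(2), (-7.2749)·(-1.2749) - (0)·(0)) ≈ (1.2749, 14.5498, 9.2749).
  Let u = (1.2749, 14.5498, 9.2749).
  ||u|| = √((1.2749)² + (14.5498)² + (9.2749)²) = √(299.3472) ≈ 17.3017,  v_1 = u/||u|| ≈ (0.0737, 0.841, 0.5361) (||v_1|| = 1).

λ_1 = 10.2749,  λ_2 = 6,  λ_3 = 2.7251;  v_1 ≈ (0.0737, 0.841, 0.5361)


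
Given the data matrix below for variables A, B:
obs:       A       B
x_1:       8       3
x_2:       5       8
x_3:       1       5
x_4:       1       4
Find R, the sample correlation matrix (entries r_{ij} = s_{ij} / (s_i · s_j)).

Step 1 — column means:
  mean(A) = (8 + 5 + 1 + 1) / 4 = 15/4 = 3.75
  mean(B) = (3 + 8 + 5 + 4) / 4 = 20/4 = 5

Step 2 — sample variances and covariances s[i,j] = (1/(n-1)) · Σ_k (x_{k,i} - mean_i) · (x_{k,j} - mean_j), with n-1 = 3:
  s[A,A] = ((4.25)·(4.25) + (1.25)·(1.25) + (-2.75)·(-2.75) + (-2.75)·(-2.75)) / 3 = 34.75/3 = 11.5833
  s[A,B] = ((4.25)·(-2) + (1.25)·(3) + (-2.75)·(0) + (-2.75)·(-1)) / 3 = -2/3 = -0.6667
  s[B,B] = ((-2)·(-2) + (3)·(3) + (0)·(0) + (-1)·(-1)) / 3 = 14/3 = 4.6667
  Sample standard deviations s_i = √(s[i,i]):
  s(A) = √(11.5833) = 3.4034
  s(B) = √(4.6667) = 2.1602

Step 3 — r_{ij} = s_{ij} / (s_i · s_j):
  r[A,A] = 1 (diagonal).
  r[A,B] = -0.6667 / (3.4034 · 2.1602) = -0.6667 / 7.3522 = -0.0907
  r[B,B] = 1 (diagonal).

R is symmetric with unit diagonal. Assembling:

R = [[1, -0.0907],
 [-0.0907, 1]]


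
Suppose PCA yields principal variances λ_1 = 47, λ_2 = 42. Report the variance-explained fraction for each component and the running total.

Step 1 — total variance = trace(Sigma) = Σ λ_i = 47 + 42 = 89.

Step 2 — fraction explained by component i = λ_i / Σ λ:
  PC1: 47/89 = 0.5281
  PC2: 42/89 = 0.4719

Step 3 — cumulative fraction after k components = (λ_1 + ... + λ_k) / Σ λ:
  k = 1: 47/89 = 0.5281
  k = 2: (47 + 42)/89 = 89/89 = 1

Summary (fraction, with percent):

explained: PC1 0.5281 (52.81%), PC2 0.4719 (47.19%);  cumulative: 0.5281, 1


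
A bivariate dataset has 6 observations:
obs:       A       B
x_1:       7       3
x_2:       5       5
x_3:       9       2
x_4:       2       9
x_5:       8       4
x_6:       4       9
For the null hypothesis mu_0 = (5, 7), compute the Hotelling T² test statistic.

Step 1 — sample mean vector:
  mean(A) = (7 + 5 + 9 + 2 + 8 + 4) / 6 = 35/6 = 5.8333
  mean(B) = (3 + 5 + 2 + 9 + 4 + 9) / 6 = 32/6 = 5.3333
  x̄ = (5.8333, 5.3333),  deviation x̄ - mu_0 = (5.8333, 5.3333) - (5, 7) = (0.8333, -1.6667).

Step 2 — sample covariance matrix, S[i,j] = (1/(n-1)) · Σ_k (x_{k,i} - mean_i) · (x_{k,j} - mean_j), divisor n-1 = 5:
  S[A,A] = ((1.1667)·(1.1667) + (-0.8333)·(-0.8333) + (3.1667)·(3.1667) + (-3.8333)·(-3.8333) + (2.1667)·(2.1667) + (-1.8333)·(-1.8333)) / 5 = 34.8333/5 = 6.9667
  S[A,B] = ((1.1667)·(-2.3333) + (-0.8333)·(-0.3333) + (3.1667)·(-3.3333) + (-3.8333)·(3.6667) + (2.1667)·(-1.3333) + (-1.8333)·(3.6667)) / 5 = -36.6667/5 = -7.3333
  S[B,B] = ((-2.3333)·(-2.3333) + (-0.3333)·(-0.3333) + (-3.3333)·(-3.3333) + (3.6667)·(3.6667) + (-1.3333)·(-1.3333) + (3.6667)·(3.6667)) / 5 = 45.3333/5 = 9.0667
  S = [[6.9667, -7.3333],
 [-7.3333, 9.0667]].

Step 3 — invert S. det(S) = 6.9667·9.0667 - (-7.3333)² = 9.3867.
  S^{-1} = (1/det) · [[d, -b], [-b, a]] = [[0.9659, 0.7813],
 [0.7813, 0.7422]].

Step 4 — quadratic form (x̄ - mu_0)^T · S^{-1} · (x̄ - mu_0):
  S^{-1} · (x̄ - mu_0) = (-0.4972, -0.5859),
  (x̄ - mu_0)^T · [...] = (0.8333)·(-0.4972) + (-1.6667)·(-0.5859) = 0.5623.

Step 5 — scale by n: T² = 6 · 0.5623 = 3.3736.

T² ≈ 3.3736


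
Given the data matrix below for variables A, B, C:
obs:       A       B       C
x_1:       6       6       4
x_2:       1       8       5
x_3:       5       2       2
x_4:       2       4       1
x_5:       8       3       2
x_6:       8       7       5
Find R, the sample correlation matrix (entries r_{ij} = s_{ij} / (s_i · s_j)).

Step 1 — column means:
  mean(A) = (6 + 1 + 5 + 2 + 8 + 8) / 6 = 30/6 = 5
  mean(B) = (6 + 8 + 2 + 4 + 3 + 7) / 6 = 30/6 = 5
  mean(C) = (4 + 5 + 2 + 1 + 2 + 5) / 6 = 19/6 = 3.1667

Step 2 — sample variances and covariances s[i,j] = (1/(n-1)) · Σ_k (x_{k,i} - mean_i) · (x_{k,j} - mean_j), with n-1 = 5:
  s[A,A] = ((1)·(1) + (-4)·(-4) + (0)·(0) + (-3)·(-3) + (3)·(3) + (3)·(3)) / 5 = 44/5 = 8.8
  s[A,B] = ((1)·(1) + (-4)·(3) + (0)·(-3) + (-3)·(-1) + (3)·(-2) + (3)·(2)) / 5 = -8/5 = -1.6
  s[A,C] = ((1)·(0.8333) + (-4)·(1.8333) + (0)·(-1.1667) + (-3)·(-2.1667) + (3)·(-1.1667) + (3)·(1.8333)) / 5 = 2/5 = 0.4
  s[B,B] = ((1)·(1) + (3)·(3) + (-3)·(-3) + (-1)·(-1) + (-2)·(-2) + (2)·(2)) / 5 = 28/5 = 5.6
  s[B,C] = ((1)·(0.8333) + (3)·(1.8333) + (-3)·(-1.1667) + (-1)·(-2.1667) + (-2)·(-1.1667) + (2)·(1.8333)) / 5 = 18/5 = 3.6
  s[C,C] = ((0.8333)·(0.8333) + (1.8333)·(1.8333) + (-1.1667)·(-1.1667) + (-2.1667)·(-2.1667) + (-1.1667)·(-1.1667) + (1.8333)·(1.8333)) / 5 = 14.8333/5 = 2.9667
  Sample standard deviations s_i = √(s[i,i]):
  s(A) = √(8.8) = 2.9665
  s(B) = √(5.6) = 2.3664
  s(C) = √(2.9667) = 1.7224

Step 3 — r_{ij} = s_{ij} / (s_i · s_j):
  r[A,A] = 1 (diagonal).
  r[A,B] = -1.6 / (2.9665 · 2.3664) = -1.6 / 7.02 = -0.2279
  r[A,C] = 0.4 / (2.9665 · 1.7224) = 0.4 / 5.1095 = 0.0783
  r[B,B] = 1 (diagonal).
  r[B,C] = 3.6 / (2.3664 · 1.7224) = 3.6 / 4.0759 = 0.8832
  r[C,C] = 1 (diagonal).

R is symmetric with unit diagonal. Assembling:

R = [[1, -0.2279, 0.0783],
 [-0.2279, 1, 0.8832],
 [0.0783, 0.8832, 1]]
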